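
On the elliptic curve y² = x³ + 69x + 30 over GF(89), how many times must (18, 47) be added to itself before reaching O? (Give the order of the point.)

10

2P: tangent at (18, 47): λ = (3·18² + 69)/(2·47) ≡ 62/5. 5⁻¹ ≡ 18 (mod 89), so λ ≡ 62·18 ≡ 48.
  x = λ² - 18 - 18 = 2304 - 36 ≡ 43; y = λ·(18 - 43) - 47 ≡ 88. → (43, 88)
3P: (43, 88) + (18, 47). λ = (47 - 88)/(18 - 43) ≡ 48/64 mod 89. 64⁻¹ ≡ 32 (mod 89) since 64·32 = 2048 ≡ 1, so λ ≡ 23.
  x = λ² - 43 - 18 = 529 - 61 ≡ 23; y = λ·(43 - 23) - 88 ≡ 16. → (23, 16)
4P: (23, 16) + (18, 47). λ = (47 - 16)/(18 - 23) ≡ 31/84 mod 89. 84⁻¹ ≡ 71 (mod 89) since 84·71 = 5964 ≡ 1, so λ ≡ 65.
  x = λ² - 23 - 18 = 4225 - 41 ≡ 1; y = λ·(23 - 1) - 16 ≡ 79. → (1, 79)
5P: (1, 79) + (18, 47). λ = (47 - 79)/(18 - 1) ≡ 57/17 mod 89. 17⁻¹ ≡ 21 (mod 89), so λ ≡ 40.
  x = λ² - 1 - 18 = 1600 - 19 ≡ 68; y = λ·(1 - 68) - 79 ≡ 0. → (68, 0)
6P: (68, 0) + (18, 47). λ = (47 - 0)/(18 - 68) ≡ 47/39 mod 89. 39⁻¹ ≡ 16 (mod 89), so λ ≡ 40.
  x = λ² - 68 - 18 = 1600 - 86 ≡ 1; y = λ·(68 - 1) - 0 ≡ 10. → (1, 10)
7P: (1, 10) + (18, 47). λ = (47 - 10)/(18 - 1) ≡ 37/17 mod 89. 17⁻¹ ≡ 21 (mod 89), so λ ≡ 65.
  x = λ² - 1 - 18 = 4225 - 19 ≡ 23; y = λ·(1 - 23) - 10 ≡ 73. → (23, 73)
8P: (23, 73) + (18, 47). λ = (47 - 73)/(18 - 23) ≡ 63/84 mod 89. 84⁻¹ ≡ 71 (mod 89) since 84·71 = 5964 ≡ 1, so λ ≡ 23.
  x = λ² - 23 - 18 = 529 - 41 ≡ 43; y = λ·(23 - 43) - 73 ≡ 1. → (43, 1)
9P: (43, 1) + (18, 47). λ = (47 - 1)/(18 - 43) ≡ 46/64 mod 89. 64⁻¹ ≡ 32 (mod 89) since 64·32 = 2048 ≡ 1, so λ ≡ 48.
  x = λ² - 43 - 18 = 2304 - 61 ≡ 18; y = λ·(43 - 18) - 1 ≡ 42. → (18, 42)
10P: (18, 42) + (18, 47): same x and y₁ ≡ -y₂, so the sum is O.
10P = O, so the order is 10.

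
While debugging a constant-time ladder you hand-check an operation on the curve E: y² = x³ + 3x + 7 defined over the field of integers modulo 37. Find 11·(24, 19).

Write G = (24, 19).
Repeated addition: build up to 11G.
2G: tangent at (24, 19): λ = (3·24² + 3)/(2·19) ≡ 29/1. 1⁻¹ ≡ 1 (mod 37), so λ ≡ 29·1 ≡ 29.
  x = λ² - 24 - 24 = 841 - 48 ≡ 16; y = λ·(24 - 16) - 19 ≡ 28. → (16, 28)
3G: (16, 28) + (24, 19). λ = (19 - 28)/(24 - 16) ≡ 28/8 mod 37. 8⁻¹ ≡ 14 (mod 37), so λ ≡ 22.
  x = λ² - 16 - 24 = 484 - 40 ≡ 0; y = λ·(16 - 0) - 28 ≡ 28. → (0, 28)
4G: (0, 28) + (24, 19). λ = (19 - 28)/(24 - 0) ≡ 28/24 mod 37. 24⁻¹ ≡ 17 (mod 37), so λ ≡ 32.
  x = λ² - 0 - 24 = 1024 - 24 ≡ 1; y = λ·(0 - 1) - 28 ≡ 14. → (1, 14)
5G: (1, 14) + (24, 19). λ = (19 - 14)/(24 - 1) ≡ 5/23 mod 37. 23⁻¹ ≡ 29 (mod 37) since 23·29 = 667 ≡ 1, so λ ≡ 34.
  x = λ² - 1 - 24 = 1156 - 25 ≡ 21; y = λ·(1 - 21) - 14 ≡ 9. → (21, 9)
6G: (21, 9) + (24, 19). λ = (19 - 9)/(24 - 21) ≡ 10/3 mod 37. 3⁻¹ ≡ 25 (mod 37) since 3·25 = 75 ≡ 1, so λ ≡ 28.
  x = λ² - 21 - 24 = 784 - 45 ≡ 36; y = λ·(21 - 36) - 9 ≡ 15. → (36, 15)
7G: (36, 15) + (24, 19). λ = (19 - 15)/(24 - 36) ≡ 4/25 mod 37. 25⁻¹ ≡ 3 (mod 37), so λ ≡ 12.
  x = λ² - 36 - 24 = 144 - 60 ≡ 10; y = λ·(36 - 10) - 15 ≡ 1. → (10, 1)
8G: (10, 1) + (24, 19). λ = (19 - 1)/(24 - 10) ≡ 18/14 mod 37. 14⁻¹ ≡ 8 (mod 37), so λ ≡ 33.
  x = λ² - 10 - 24 = 1089 - 34 ≡ 19; y = λ·(10 - 19) - 1 ≡ 35. → (19, 35)
9G: (19, 35) + (24, 19). λ = (19 - 35)/(24 - 19) ≡ 21/5 mod 37. 5⁻¹ ≡ 15 (mod 37) since 5·15 = 75 ≡ 1, so λ ≡ 19.
  x = λ² - 19 - 24 = 361 - 43 ≡ 22; y = λ·(19 - 22) - 35 ≡ 19. → (22, 19)
10G: (22, 19) + (24, 19). λ = (19 - 19)/(24 - 22) ≡ 0/2 mod 37. 2⁻¹ ≡ 19 (mod 37) since 2·19 = 38 ≡ 1, so λ ≡ 0.
  x = λ² - 22 - 24 = 0 - 46 ≡ 28; y = λ·(22 - 28) - 19 ≡ 18. → (28, 18)
11G: (28, 18) + (24, 19). λ = (19 - 18)/(24 - 28) ≡ 1/33 mod 37. 33⁻¹ ≡ 9 (mod 37) since 33·9 = 297 ≡ 1, so λ ≡ 9.
  x = λ² - 28 - 24 = 81 - 52 ≡ 29; y = λ·(28 - 29) - 18 ≡ 10. → (29, 10)

(29, 10)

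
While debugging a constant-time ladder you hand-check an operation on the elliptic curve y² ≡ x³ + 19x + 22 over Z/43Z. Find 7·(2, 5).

Write P = (2, 5).
Double-and-add on 7 = (111)₂. Start with P = (2, 5) for the leading 1-bit.
double: tangent at (2, 5): λ = (3·2² + 19)/(2·5) ≡ 31/10. 10⁻¹ ≡ 13 (mod 43) since 10·13 = 130 ≡ 1, so λ ≡ 31·13 ≡ 16.
  x = λ² - 2 - 2 = 256 - 4 ≡ 37; y = λ·(2 - 37) - 5 ≡ 37. → (37, 37)
add P: (37, 37) + (2, 5). λ = (5 - 37)/(2 - 37) ≡ 11/8 mod 43. 8⁻¹ ≡ 27 (mod 43), so λ ≡ 39.
  x = λ² - 37 - 2 = 1521 - 39 ≡ 20; y = λ·(37 - 20) - 37 ≡ 24. → (20, 24)
double: tangent at (20, 24): λ = (3·20² + 19)/(2·24) ≡ 15/5. 5⁻¹ ≡ 26 (mod 43), so λ ≡ 15·26 ≡ 3.
  x = λ² - 20 - 20 = 9 - 40 ≡ 12; y = λ·(20 - 12) - 24 ≡ 0. → (12, 0)
add P: (12, 0) + (2, 5). λ = (5 - 0)/(2 - 12) ≡ 5/33 mod 43. 33⁻¹ ≡ 30 (mod 43), so λ ≡ 21.
  x = λ² - 12 - 2 = 441 - 14 ≡ 40; y = λ·(12 - 40) - 0 ≡ 14. → (40, 14)

(40, 14)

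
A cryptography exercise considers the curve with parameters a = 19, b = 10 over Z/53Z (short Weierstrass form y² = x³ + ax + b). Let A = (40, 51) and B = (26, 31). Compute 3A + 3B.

(41, 11)

First 3A:
Repeated addition: build up to 3A.
2A: tangent at (40, 51): λ = (3·40² + 19)/(2·51) ≡ 49/49. 49⁻¹ ≡ 13 (mod 53) since 49·13 = 637 ≡ 1, so λ ≡ 49·13 ≡ 1.
  x = λ² - 40 - 40 = 1 - 80 ≡ 27; y = λ·(40 - 27) - 51 ≡ 15. → (27, 15)
3A: (27, 15) + (40, 51). λ = (51 - 15)/(40 - 27) ≡ 36/13 mod 53. 13⁻¹ ≡ 49 (mod 53) since 13·49 = 637 ≡ 1, so λ ≡ 15.
  x = λ² - 27 - 40 = 225 - 67 ≡ 52; y = λ·(27 - 52) - 15 ≡ 34. → (52, 34)
3A = (52, 34).
Next 3B:
Repeated addition: build up to 3B.
2B: tangent at (26, 31): λ = (3·26² + 19)/(2·31) ≡ 33/9. 9⁻¹ ≡ 6 (mod 53), so λ ≡ 33·6 ≡ 39.
  x = λ² - 26 - 26 = 1521 - 52 ≡ 38; y = λ·(26 - 38) - 31 ≡ 31. → (38, 31)
3B: (38, 31) + (26, 31). λ = (31 - 31)/(26 - 38) ≡ 0/41 mod 53. 41⁻¹ ≡ 22 (mod 53) since 41·22 = 902 ≡ 1, so λ ≡ 0.
  x = λ² - 38 - 26 = 0 - 64 ≡ 42; y = λ·(38 - 42) - 31 ≡ 22. → (42, 22)
3B = (42, 22).
Finally 3A + 3B:
(52, 34) + (42, 22). λ = (22 - 34)/(42 - 52) ≡ 41/43 mod 53. 43⁻¹ ≡ 37 (mod 53), so λ ≡ 33.
  x = λ² - 52 - 42 = 1089 - 94 ≡ 41; y = λ·(52 - 41) - 34 ≡ 11. → (41, 11)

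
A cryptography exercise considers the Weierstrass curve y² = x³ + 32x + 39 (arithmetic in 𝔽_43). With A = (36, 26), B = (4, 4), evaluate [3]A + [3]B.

First 3A:
Repeated addition: build up to 3A.
2A: tangent at (36, 26): λ = (3·36² + 32)/(2·26) ≡ 7/9. 9⁻¹ ≡ 24 (mod 43), so λ ≡ 7·24 ≡ 39.
  x = λ² - 36 - 36 = 1521 - 72 ≡ 30; y = λ·(36 - 30) - 26 ≡ 36. → (30, 36)
3A: (30, 36) + (36, 26). λ = (26 - 36)/(36 - 30) ≡ 33/6 mod 43. 6⁻¹ ≡ 36 (mod 43) since 6·36 = 216 ≡ 1, so λ ≡ 27.
  x = λ² - 30 - 36 = 729 - 66 ≡ 18; y = λ·(30 - 18) - 36 ≡ 30. → (18, 30)
3A = (18, 30).
Next 3B:
Repeated addition: build up to 3B.
2B: tangent at (4, 4): λ = (3·4² + 32)/(2·4) ≡ 37/8. 8⁻¹ ≡ 27 (mod 43) since 8·27 = 216 ≡ 1, so λ ≡ 37·27 ≡ 10.
  x = λ² - 4 - 4 = 100 - 8 ≡ 6; y = λ·(4 - 6) - 4 ≡ 19. → (6, 19)
3B: (6, 19) + (4, 4). λ = (4 - 19)/(4 - 6) ≡ 28/41 mod 43. 41⁻¹ ≡ 21 (mod 43) since 41·21 = 861 ≡ 1, so λ ≡ 29.
  x = λ² - 6 - 4 = 841 - 10 ≡ 14; y = λ·(6 - 14) - 19 ≡ 7. → (14, 7)
3B = (14, 7).
Finally 3A + 3B:
(18, 30) + (14, 7). λ = (7 - 30)/(14 - 18) ≡ 20/39 mod 43. 39⁻¹ ≡ 32 (mod 43), so λ ≡ 38.
  x = λ² - 18 - 14 = 1444 - 32 ≡ 36; y = λ·(18 - 36) - 30 ≡ 17. → (36, 17)

(36, 17)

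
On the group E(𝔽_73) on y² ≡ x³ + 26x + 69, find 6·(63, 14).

(49, 41)

Write G = (63, 14).
Double-and-add on 6 = (110)₂. Start with G = (63, 14) for the leading 1-bit.
double: tangent at (63, 14): λ = (3·63² + 26)/(2·14) ≡ 34/28. 28⁻¹ ≡ 60 (mod 73), so λ ≡ 34·60 ≡ 69.
  x = λ² - 63 - 63 = 4761 - 126 ≡ 36; y = λ·(63 - 36) - 14 ≡ 24. → (36, 24)
add G: (36, 24) + (63, 14). λ = (14 - 24)/(63 - 36) ≡ 63/27 mod 73. 27⁻¹ ≡ 46 (mod 73), so λ ≡ 51.
  x = λ² - 36 - 63 = 2601 - 99 ≡ 20; y = λ·(36 - 20) - 24 ≡ 62. → (20, 62)
double: tangent at (20, 62): λ = (3·20² + 26)/(2·62) ≡ 58/51. 51⁻¹ ≡ 63 (mod 73) since 51·63 = 3213 ≡ 1, so λ ≡ 58·63 ≡ 4.
  x = λ² - 20 - 20 = 16 - 40 ≡ 49; y = λ·(20 - 49) - 62 ≡ 41. → (49, 41)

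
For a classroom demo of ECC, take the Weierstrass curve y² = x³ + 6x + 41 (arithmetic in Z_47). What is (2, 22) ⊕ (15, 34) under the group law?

(15, 13)

(2, 22) + (15, 34). λ = (34 - 22)/(15 - 2) ≡ 12/13 mod 47. 13⁻¹ ≡ 29 (mod 47), so λ ≡ 19.
  x = λ² - 2 - 15 = 361 - 17 ≡ 15; y = λ·(2 - 15) - 22 ≡ 13. → (15, 13)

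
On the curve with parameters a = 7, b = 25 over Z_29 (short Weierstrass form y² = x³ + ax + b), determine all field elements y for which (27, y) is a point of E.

none

x³ + 7x + 25 = 19897 ≡ 3 (mod 29).
3 is a non-residue mod 29; no y exists.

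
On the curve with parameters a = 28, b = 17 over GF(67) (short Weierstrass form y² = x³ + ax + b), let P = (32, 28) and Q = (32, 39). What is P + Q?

O

The two points share x = 32 and their y-coordinates satisfy 28 + 39 ≡ 0 (mod 67), so they are inverses. Their sum is ∞.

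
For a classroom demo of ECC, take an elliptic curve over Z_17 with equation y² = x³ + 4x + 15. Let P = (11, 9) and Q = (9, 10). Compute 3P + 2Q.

First 3P:
Repeated addition: build up to 3P.
2P: tangent at (11, 9): λ = (3·11² + 4)/(2·9) ≡ 10/1. 1⁻¹ ≡ 1 (mod 17), so λ ≡ 10·1 ≡ 10.
  x = λ² - 11 - 11 = 100 - 22 ≡ 10; y = λ·(11 - 10) - 9 ≡ 1. → (10, 1)
3P: (10, 1) + (11, 9). λ = (9 - 1)/(11 - 10) ≡ 8/1 mod 17. 1⁻¹ ≡ 1 (mod 17) since 1·1 = 1 ≡ 1, so λ ≡ 8.
  x = λ² - 10 - 11 = 64 - 21 ≡ 9; y = λ·(10 - 9) - 1 ≡ 7. → (9, 7)
3P = (9, 7).
Next 2Q:
Repeated addition: build up to 2Q.
2Q: tangent at (9, 10): λ = (3·9² + 4)/(2·10) ≡ 9/3. 3⁻¹ ≡ 6 (mod 17), so λ ≡ 9·6 ≡ 3.
  x = λ² - 9 - 9 = 9 - 18 ≡ 8; y = λ·(9 - 8) - 10 ≡ 10. → (8, 10)
2Q = (8, 10).
Finally 3P + 2Q:
(9, 7) + (8, 10). λ = (10 - 7)/(8 - 9) ≡ 3/16 mod 17. 16⁻¹ ≡ 16 (mod 17), so λ ≡ 14.
  x = λ² - 9 - 8 = 196 - 17 ≡ 9; y = λ·(9 - 9) - 7 ≡ 10. → (9, 10)

(9, 10)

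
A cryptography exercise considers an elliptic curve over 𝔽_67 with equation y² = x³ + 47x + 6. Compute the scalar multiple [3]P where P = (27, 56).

Repeated addition: build up to 3P.
2P: tangent at (27, 56): λ = (3·27² + 47)/(2·56) ≡ 23/45. 45⁻¹ ≡ 3 (mod 67), so λ ≡ 23·3 ≡ 2.
  x = λ² - 27 - 27 = 4 - 54 ≡ 17; y = λ·(27 - 17) - 56 ≡ 31. → (17, 31)
3P: (17, 31) + (27, 56). λ = (56 - 31)/(27 - 17) ≡ 25/10 mod 67. 10⁻¹ ≡ 47 (mod 67), so λ ≡ 36.
  x = λ² - 17 - 27 = 1296 - 44 ≡ 46; y = λ·(17 - 46) - 31 ≡ 64. → (46, 64)

(46, 64)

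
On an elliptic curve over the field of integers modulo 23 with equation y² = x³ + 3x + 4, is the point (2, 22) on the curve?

y² = 22² ≡ 1; x³ + 3x + 4 = 18 ≡ 18 (mod 23). 1 ≠ 18.

no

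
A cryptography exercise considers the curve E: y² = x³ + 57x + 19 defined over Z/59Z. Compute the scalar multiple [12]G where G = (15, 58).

Repeated addition: build up to 12G.
2G: tangent at (15, 58): λ = (3·15² + 57)/(2·58) ≡ 24/57. 57⁻¹ ≡ 29 (mod 59) since 57·29 = 1653 ≡ 1, so λ ≡ 24·29 ≡ 47.
  x = λ² - 15 - 15 = 2209 - 30 ≡ 55; y = λ·(15 - 55) - 58 ≡ 9. → (55, 9)
3G: (55, 9) + (15, 58). λ = (58 - 9)/(15 - 55) ≡ 49/19 mod 59. 19⁻¹ ≡ 28 (mod 59), so λ ≡ 15.
  x = λ² - 55 - 15 = 225 - 70 ≡ 37; y = λ·(55 - 37) - 9 ≡ 25. → (37, 25)
4G: (37, 25) + (15, 58). λ = (58 - 25)/(15 - 37) ≡ 33/37 mod 59. 37⁻¹ ≡ 8 (mod 59), so λ ≡ 28.
  x = λ² - 37 - 15 = 784 - 52 ≡ 24; y = λ·(37 - 24) - 25 ≡ 44. → (24, 44)
5G: (24, 44) + (15, 58). λ = (58 - 44)/(15 - 24) ≡ 14/50 mod 59. 50⁻¹ ≡ 13 (mod 59) since 50·13 = 650 ≡ 1, so λ ≡ 5.
  x = λ² - 24 - 15 = 25 - 39 ≡ 45; y = λ·(24 - 45) - 44 ≡ 28. → (45, 28)
6G: (45, 28) + (15, 58). λ = (58 - 28)/(15 - 45) ≡ 30/29 mod 59. 29⁻¹ ≡ 57 (mod 59), so λ ≡ 58.
  x = λ² - 45 - 15 = 3364 - 60 ≡ 0; y = λ·(45 - 0) - 28 ≡ 45. → (0, 45)
7G: (0, 45) + (15, 58). λ = (58 - 45)/(15 - 0) ≡ 13/15 mod 59. 15⁻¹ ≡ 4 (mod 59), so λ ≡ 52.
  x = λ² - 0 - 15 = 2704 - 15 ≡ 34; y = λ·(0 - 34) - 45 ≡ 16. → (34, 16)
8G: (34, 16) + (15, 58). λ = (58 - 16)/(15 - 34) ≡ 42/40 mod 59. 40⁻¹ ≡ 31 (mod 59), so λ ≡ 4.
  x = λ² - 34 - 15 = 16 - 49 ≡ 26; y = λ·(34 - 26) - 16 ≡ 16. → (26, 16)
9G: (26, 16) + (15, 58). λ = (58 - 16)/(15 - 26) ≡ 42/48 mod 59. 48⁻¹ ≡ 16 (mod 59) since 48·16 = 768 ≡ 1, so λ ≡ 23.
  x = λ² - 26 - 15 = 529 - 41 ≡ 16; y = λ·(26 - 16) - 16 ≡ 37. → (16, 37)
10G: (16, 37) + (15, 58). λ = (58 - 37)/(15 - 16) ≡ 21/58 mod 59. 58⁻¹ ≡ 58 (mod 59) since 58·58 = 3364 ≡ 1, so λ ≡ 38.
  x = λ² - 16 - 15 = 1444 - 31 ≡ 56; y = λ·(16 - 56) - 37 ≡ 36. → (56, 36)
11G: (56, 36) + (15, 58). λ = (58 - 36)/(15 - 56) ≡ 22/18 mod 59. 18⁻¹ ≡ 23 (mod 59), so λ ≡ 34.
  x = λ² - 56 - 15 = 1156 - 71 ≡ 23; y = λ·(56 - 23) - 36 ≡ 24. → (23, 24)
12G: (23, 24) + (15, 58). λ = (58 - 24)/(15 - 23) ≡ 34/51 mod 59. 51⁻¹ ≡ 22 (mod 59), so λ ≡ 40.
  x = λ² - 23 - 15 = 1600 - 38 ≡ 28; y = λ·(23 - 28) - 24 ≡ 12. → (28, 12)

(28, 12)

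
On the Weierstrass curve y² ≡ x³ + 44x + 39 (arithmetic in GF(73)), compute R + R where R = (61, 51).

(62, 66)

tangent at (61, 51): λ = (3·61² + 44)/(2·51) ≡ 38/29. 29⁻¹ ≡ 68 (mod 73) since 29·68 = 1972 ≡ 1, so λ ≡ 38·68 ≡ 29.
  x = λ² - 61 - 61 = 841 - 122 ≡ 62; y = λ·(61 - 62) - 51 ≡ 66. → (62, 66)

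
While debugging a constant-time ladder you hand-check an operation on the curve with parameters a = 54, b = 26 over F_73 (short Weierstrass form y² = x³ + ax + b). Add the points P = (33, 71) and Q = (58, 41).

(33, 71) + (58, 41). λ = (41 - 71)/(58 - 33) ≡ 43/25 mod 73. 25⁻¹ ≡ 38 (mod 73), so λ ≡ 28.
  x = λ² - 33 - 58 = 784 - 91 ≡ 36; y = λ·(33 - 36) - 71 ≡ 64. → (36, 64)

(36, 64)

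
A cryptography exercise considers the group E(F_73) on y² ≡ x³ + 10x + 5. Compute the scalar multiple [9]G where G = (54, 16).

Repeated addition: build up to 9G.
2G: tangent at (54, 16): λ = (3·54² + 10)/(2·16) ≡ 71/32. 32⁻¹ ≡ 16 (mod 73) since 32·16 = 512 ≡ 1, so λ ≡ 71·16 ≡ 41.
  x = λ² - 54 - 54 = 1681 - 108 ≡ 40; y = λ·(54 - 40) - 16 ≡ 47. → (40, 47)
3G: (40, 47) + (54, 16). λ = (16 - 47)/(54 - 40) ≡ 42/14 mod 73. 14⁻¹ ≡ 47 (mod 73), so λ ≡ 3.
  x = λ² - 40 - 54 = 9 - 94 ≡ 61; y = λ·(40 - 61) - 47 ≡ 36. → (61, 36)
4G: (61, 36) + (54, 16). λ = (16 - 36)/(54 - 61) ≡ 53/66 mod 73. 66⁻¹ ≡ 52 (mod 73), so λ ≡ 55.
  x = λ² - 61 - 54 = 3025 - 115 ≡ 63; y = λ·(61 - 63) - 36 ≡ 0. → (63, 0)
5G: (63, 0) + (54, 16). λ = (16 - 0)/(54 - 63) ≡ 16/64 mod 73. 64⁻¹ ≡ 8 (mod 73), so λ ≡ 55.
  x = λ² - 63 - 54 = 3025 - 117 ≡ 61; y = λ·(63 - 61) - 0 ≡ 37. → (61, 37)
6G: (61, 37) + (54, 16). λ = (16 - 37)/(54 - 61) ≡ 52/66 mod 73. 66⁻¹ ≡ 52 (mod 73), so λ ≡ 3.
  x = λ² - 61 - 54 = 9 - 115 ≡ 40; y = λ·(61 - 40) - 37 ≡ 26. → (40, 26)
7G: (40, 26) + (54, 16). λ = (16 - 26)/(54 - 40) ≡ 63/14 mod 73. 14⁻¹ ≡ 47 (mod 73) since 14·47 = 658 ≡ 1, so λ ≡ 41.
  x = λ² - 40 - 54 = 1681 - 94 ≡ 54; y = λ·(40 - 54) - 26 ≡ 57. → (54, 57)
8G: (54, 57) + (54, 16): same x and y₁ ≡ -y₂, so the sum is ∞.
9G: ∞ + (54, 16) = (54, 16) (identity).

(54, 16)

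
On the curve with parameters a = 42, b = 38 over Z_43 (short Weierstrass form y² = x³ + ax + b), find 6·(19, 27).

(19, 27)

Write P = (19, 27).
Repeated addition: build up to 6P.
2P: tangent at (19, 27): λ = (3·19² + 42)/(2·27) ≡ 7/11. 11⁻¹ ≡ 4 (mod 43) since 11·4 = 44 ≡ 1, so λ ≡ 7·4 ≡ 28.
  x = λ² - 19 - 19 = 784 - 38 ≡ 15; y = λ·(19 - 15) - 27 ≡ 42. → (15, 42)
3P: (15, 42) + (19, 27). λ = (27 - 42)/(19 - 15) ≡ 28/4 mod 43. 4⁻¹ ≡ 11 (mod 43), so λ ≡ 7.
  x = λ² - 15 - 19 = 49 - 34 ≡ 15; y = λ·(15 - 15) - 42 ≡ 1. → (15, 1)
4P: (15, 1) + (19, 27). λ = (27 - 1)/(19 - 15) ≡ 26/4 mod 43. 4⁻¹ ≡ 11 (mod 43) since 4·11 = 44 ≡ 1, so λ ≡ 28.
  x = λ² - 15 - 19 = 784 - 34 ≡ 19; y = λ·(15 - 19) - 1 ≡ 16. → (19, 16)
5P: (19, 16) + (19, 27): same x and y₁ ≡ -y₂, so the sum is O.
6P: O + (19, 27) = (19, 27) (identity).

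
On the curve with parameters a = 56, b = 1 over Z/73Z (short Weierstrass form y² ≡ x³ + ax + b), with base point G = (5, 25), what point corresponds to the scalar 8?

(38, 34)

Double-and-add on 8 = (1000)₂. Start with G = (5, 25) for the leading 1-bit.
double: tangent at (5, 25): λ = (3·5² + 56)/(2·25) ≡ 58/50. 50⁻¹ ≡ 19 (mod 73) since 50·19 = 950 ≡ 1, so λ ≡ 58·19 ≡ 7.
  x = λ² - 5 - 5 = 49 - 10 ≡ 39; y = λ·(5 - 39) - 25 ≡ 29. → (39, 29)
double: tangent at (39, 29): λ = (3·39² + 56)/(2·29) ≡ 20/58. 58⁻¹ ≡ 34 (mod 73) since 58·34 = 1972 ≡ 1, so λ ≡ 20·34 ≡ 23.
  x = λ² - 39 - 39 = 529 - 78 ≡ 13; y = λ·(39 - 13) - 29 ≡ 58. → (13, 58)
double: tangent at (13, 58): λ = (3·13² + 56)/(2·58) ≡ 52/43. 43⁻¹ ≡ 17 (mod 73) since 43·17 = 731 ≡ 1, so λ ≡ 52·17 ≡ 8.
  x = λ² - 13 - 13 = 64 - 26 ≡ 38; y = λ·(13 - 38) - 58 ≡ 34. → (38, 34)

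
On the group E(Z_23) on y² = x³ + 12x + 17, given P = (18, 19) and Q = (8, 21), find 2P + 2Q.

First 2P:
Repeated addition: build up to 2P.
2P: tangent at (18, 19): λ = (3·18² + 12)/(2·19) ≡ 18/15. 15⁻¹ ≡ 20 (mod 23), so λ ≡ 18·20 ≡ 15.
  x = λ² - 18 - 18 = 225 - 36 ≡ 5; y = λ·(18 - 5) - 19 ≡ 15. → (5, 15)
2P = (5, 15).
Next 2Q:
Repeated addition: build up to 2Q.
2Q: tangent at (8, 21): λ = (3·8² + 12)/(2·21) ≡ 20/19. 19⁻¹ ≡ 17 (mod 23) since 19·17 = 323 ≡ 1, so λ ≡ 20·17 ≡ 18.
  x = λ² - 8 - 8 = 324 - 16 ≡ 9; y = λ·(8 - 9) - 21 ≡ 7. → (9, 7)
2Q = (9, 7).
Finally 2P + 2Q:
(5, 15) + (9, 7). λ = (7 - 15)/(9 - 5) ≡ 15/4 mod 23. 4⁻¹ ≡ 6 (mod 23), so λ ≡ 21.
  x = λ² - 5 - 9 = 441 - 14 ≡ 13; y = λ·(5 - 13) - 15 ≡ 1. → (13, 1)

(13, 1)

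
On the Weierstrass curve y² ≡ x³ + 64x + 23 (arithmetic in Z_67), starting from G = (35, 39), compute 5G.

(9, 51)

Double-and-add on 5 = (101)₂. Start with G = (35, 39) for the leading 1-bit.
double: tangent at (35, 39): λ = (3·35² + 64)/(2·39) ≡ 54/11. 11⁻¹ ≡ 61 (mod 67), so λ ≡ 54·61 ≡ 11.
  x = λ² - 35 - 35 = 121 - 70 ≡ 51; y = λ·(35 - 51) - 39 ≡ 53. → (51, 53)
double: tangent at (51, 53): λ = (3·51² + 64)/(2·53) ≡ 28/39. 39⁻¹ ≡ 55 (mod 67) since 39·55 = 2145 ≡ 1, so λ ≡ 28·55 ≡ 66.
  x = λ² - 51 - 51 = 4356 - 102 ≡ 33; y = λ·(51 - 33) - 53 ≡ 63. → (33, 63)
add G: (33, 63) + (35, 39). λ = (39 - 63)/(35 - 33) ≡ 43/2 mod 67. 2⁻¹ ≡ 34 (mod 67), so λ ≡ 55.
  x = λ² - 33 - 35 = 3025 - 68 ≡ 9; y = λ·(33 - 9) - 63 ≡ 51. → (9, 51)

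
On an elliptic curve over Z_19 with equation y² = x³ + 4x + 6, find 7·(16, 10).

Write P = (16, 10).
Repeated addition: build up to 7P.
2P: tangent at (16, 10): λ = (3·16² + 4)/(2·10) ≡ 12/1. 1⁻¹ ≡ 1 (mod 19), so λ ≡ 12·1 ≡ 12.
  x = λ² - 16 - 16 = 144 - 32 ≡ 17; y = λ·(16 - 17) - 10 ≡ 16. → (17, 16)
3P: (17, 16) + (16, 10). λ = (10 - 16)/(16 - 17) ≡ 13/18 mod 19. 18⁻¹ ≡ 18 (mod 19) since 18·18 = 324 ≡ 1, so λ ≡ 6.
  x = λ² - 17 - 16 = 36 - 33 ≡ 3; y = λ·(17 - 3) - 16 ≡ 11. → (3, 11)
4P: (3, 11) + (16, 10). λ = (10 - 11)/(16 - 3) ≡ 18/13 mod 19. 13⁻¹ ≡ 3 (mod 19), so λ ≡ 16.
  x = λ² - 3 - 16 = 256 - 19 ≡ 9; y = λ·(3 - 9) - 11 ≡ 7. → (9, 7)
5P: (9, 7) + (16, 10). λ = (10 - 7)/(16 - 9) ≡ 3/7 mod 19. 7⁻¹ ≡ 11 (mod 19) since 7·11 = 77 ≡ 1, so λ ≡ 14.
  x = λ² - 9 - 16 = 196 - 25 ≡ 0; y = λ·(9 - 0) - 7 ≡ 5. → (0, 5)
6P: (0, 5) + (16, 10). λ = (10 - 5)/(16 - 0) ≡ 5/16 mod 19. 16⁻¹ ≡ 6 (mod 19), so λ ≡ 11.
  x = λ² - 0 - 16 = 121 - 16 ≡ 10; y = λ·(0 - 10) - 5 ≡ 18. → (10, 18)
7P: (10, 18) + (16, 10). λ = (10 - 18)/(16 - 10) ≡ 11/6 mod 19. 6⁻¹ ≡ 16 (mod 19), so λ ≡ 5.
  x = λ² - 10 - 16 = 25 - 26 ≡ 18; y = λ·(10 - 18) - 18 ≡ 18. → (18, 18)

(18, 18)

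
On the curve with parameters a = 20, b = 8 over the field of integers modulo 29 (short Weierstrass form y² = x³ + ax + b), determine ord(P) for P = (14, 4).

7

2P: tangent at (14, 4): λ = (3·14² + 20)/(2·4) ≡ 28/8. 8⁻¹ ≡ 11 (mod 29) since 8·11 = 88 ≡ 1, so λ ≡ 28·11 ≡ 18.
  x = λ² - 14 - 14 = 324 - 28 ≡ 6; y = λ·(14 - 6) - 4 ≡ 24. → (6, 24)
3P: (6, 24) + (14, 4). λ = (4 - 24)/(14 - 6) ≡ 9/8 mod 29. 8⁻¹ ≡ 11 (mod 29), so λ ≡ 12.
  x = λ² - 6 - 14 = 144 - 20 ≡ 8; y = λ·(6 - 8) - 24 ≡ 10. → (8, 10)
4P: (8, 10) + (14, 4). λ = (4 - 10)/(14 - 8) ≡ 23/6 mod 29. 6⁻¹ ≡ 5 (mod 29), so λ ≡ 28.
  x = λ² - 8 - 14 = 784 - 22 ≡ 8; y = λ·(8 - 8) - 10 ≡ 19. → (8, 19)
5P: (8, 19) + (14, 4). λ = (4 - 19)/(14 - 8) ≡ 14/6 mod 29. 6⁻¹ ≡ 5 (mod 29), so λ ≡ 12.
  x = λ² - 8 - 14 = 144 - 22 ≡ 6; y = λ·(8 - 6) - 19 ≡ 5. → (6, 5)
6P: (6, 5) + (14, 4). λ = (4 - 5)/(14 - 6) ≡ 28/8 mod 29. 8⁻¹ ≡ 11 (mod 29) since 8·11 = 88 ≡ 1, so λ ≡ 18.
  x = λ² - 6 - 14 = 324 - 20 ≡ 14; y = λ·(6 - 14) - 5 ≡ 25. → (14, 25)
7P: (14, 25) + (14, 4): same x and y₁ ≡ -y₂, so the sum is O.
7P = O, so the order is 7.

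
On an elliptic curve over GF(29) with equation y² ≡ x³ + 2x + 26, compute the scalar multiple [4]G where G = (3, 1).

Double-and-add on 4 = (100)₂. Start with G = (3, 1) for the leading 1-bit.
double: tangent at (3, 1): λ = (3·3² + 2)/(2·1) ≡ 0/2. 2⁻¹ ≡ 15 (mod 29) since 2·15 = 30 ≡ 1, so λ ≡ 0·15 ≡ 0.
  x = λ² - 3 - 3 = 0 - 6 ≡ 23; y = λ·(3 - 23) - 1 ≡ 28. → (23, 28)
double: tangent at (23, 28): λ = (3·23² + 2)/(2·28) ≡ 23/27. 27⁻¹ ≡ 14 (mod 29) since 27·14 = 378 ≡ 1, so λ ≡ 23·14 ≡ 3.
  x = λ² - 23 - 23 = 9 - 46 ≡ 21; y = λ·(23 - 21) - 28 ≡ 7. → (21, 7)

(21, 7)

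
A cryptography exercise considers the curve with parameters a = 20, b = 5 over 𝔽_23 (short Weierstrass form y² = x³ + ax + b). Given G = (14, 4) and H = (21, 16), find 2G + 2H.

(21, 7)

First 2G:
Repeated addition: build up to 2G.
2G: tangent at (14, 4): λ = (3·14² + 20)/(2·4) ≡ 10/8. 8⁻¹ ≡ 3 (mod 23), so λ ≡ 10·3 ≡ 7.
  x = λ² - 14 - 14 = 49 - 28 ≡ 21; y = λ·(14 - 21) - 4 ≡ 16. → (21, 16)
2G = (21, 16).
Next 2H:
Repeated addition: build up to 2H.
2H: tangent at (21, 16): λ = (3·21² + 20)/(2·16) ≡ 9/9. 9⁻¹ ≡ 18 (mod 23), so λ ≡ 9·18 ≡ 1.
  x = λ² - 21 - 21 = 1 - 42 ≡ 5; y = λ·(21 - 5) - 16 ≡ 0. → (5, 0)
2H = (5, 0).
Finally 2G + 2H:
(21, 16) + (5, 0). λ = (0 - 16)/(5 - 21) ≡ 7/7 mod 23. 7⁻¹ ≡ 10 (mod 23), so λ ≡ 1.
  x = λ² - 21 - 5 = 1 - 26 ≡ 21; y = λ·(21 - 21) - 16 ≡ 7. → (21, 7)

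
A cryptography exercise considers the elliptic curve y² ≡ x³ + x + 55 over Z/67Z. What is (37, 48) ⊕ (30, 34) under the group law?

(37, 48) + (30, 34). λ = (34 - 48)/(30 - 37) ≡ 53/60 mod 67. 60⁻¹ ≡ 19 (mod 67), so λ ≡ 2.
  x = λ² - 37 - 30 = 4 - 67 ≡ 4; y = λ·(37 - 4) - 48 ≡ 18. → (4, 18)

(4, 18)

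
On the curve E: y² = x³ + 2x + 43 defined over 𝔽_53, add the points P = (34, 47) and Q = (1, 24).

(7, 20)

(34, 47) + (1, 24). λ = (24 - 47)/(1 - 34) ≡ 30/20 mod 53. 20⁻¹ ≡ 8 (mod 53) since 20·8 = 160 ≡ 1, so λ ≡ 28.
  x = λ² - 34 - 1 = 784 - 35 ≡ 7; y = λ·(34 - 7) - 47 ≡ 20. → (7, 20)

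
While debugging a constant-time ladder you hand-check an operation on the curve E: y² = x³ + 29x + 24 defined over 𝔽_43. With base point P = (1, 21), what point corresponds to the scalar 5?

(22, 1)

Double-and-add on 5 = (101)₂. Start with P = (1, 21) for the leading 1-bit.
double: tangent at (1, 21): λ = (3·1² + 29)/(2·21) ≡ 32/42. 42⁻¹ ≡ 42 (mod 43), so λ ≡ 32·42 ≡ 11.
  x = λ² - 1 - 1 = 121 - 2 ≡ 33; y = λ·(1 - 33) - 21 ≡ 14. → (33, 14)
double: tangent at (33, 14): λ = (3·33² + 29)/(2·14) ≡ 28/28. 28⁻¹ ≡ 20 (mod 43), so λ ≡ 28·20 ≡ 1.
  x = λ² - 33 - 33 = 1 - 66 ≡ 21; y = λ·(33 - 21) - 14 ≡ 41. → (21, 41)
add P: (21, 41) + (1, 21). λ = (21 - 41)/(1 - 21) ≡ 23/23 mod 43. 23⁻¹ ≡ 15 (mod 43) since 23·15 = 345 ≡ 1, so λ ≡ 1.
  x = λ² - 21 - 1 = 1 - 22 ≡ 22; y = λ·(21 - 22) - 41 ≡ 1. → (22, 1)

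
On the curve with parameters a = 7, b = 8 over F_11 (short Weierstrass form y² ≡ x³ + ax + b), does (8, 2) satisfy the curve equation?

y² = 2² ≡ 4; x³ + 7x + 8 = 576 ≡ 4 (mod 11). 4 = 4.

yes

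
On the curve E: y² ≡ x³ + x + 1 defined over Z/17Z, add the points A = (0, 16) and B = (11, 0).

(15, 12)

(0, 16) + (11, 0). λ = (0 - 16)/(11 - 0) ≡ 1/11 mod 17. 11⁻¹ ≡ 14 (mod 17), so λ ≡ 14.
  x = λ² - 0 - 11 = 196 - 11 ≡ 15; y = λ·(0 - 15) - 16 ≡ 12. → (15, 12)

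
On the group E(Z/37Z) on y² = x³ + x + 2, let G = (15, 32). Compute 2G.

(8, 35)

tangent at (15, 32): λ = (3·15² + 1)/(2·32) ≡ 10/27. 27⁻¹ ≡ 11 (mod 37), so λ ≡ 10·11 ≡ 36.
  x = λ² - 15 - 15 = 1296 - 30 ≡ 8; y = λ·(15 - 8) - 32 ≡ 35. → (8, 35)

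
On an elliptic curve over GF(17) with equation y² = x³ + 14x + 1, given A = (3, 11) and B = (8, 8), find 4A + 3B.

First 4A:
Repeated addition: build up to 4A.
2A: tangent at (3, 11): λ = (3·3² + 14)/(2·11) ≡ 7/5. 5⁻¹ ≡ 7 (mod 17), so λ ≡ 7·7 ≡ 15.
  x = λ² - 3 - 3 = 225 - 6 ≡ 15; y = λ·(3 - 15) - 11 ≡ 13. → (15, 13)
3A: (15, 13) + (3, 11). λ = (11 - 13)/(3 - 15) ≡ 15/5 mod 17. 5⁻¹ ≡ 7 (mod 17), so λ ≡ 3.
  x = λ² - 15 - 3 = 9 - 18 ≡ 8; y = λ·(15 - 8) - 13 ≡ 8. → (8, 8)
4A: (8, 8) + (3, 11). λ = (11 - 8)/(3 - 8) ≡ 3/12 mod 17. 12⁻¹ ≡ 10 (mod 17), so λ ≡ 13.
  x = λ² - 8 - 3 = 169 - 11 ≡ 5; y = λ·(8 - 5) - 8 ≡ 14. → (5, 14)
4A = (5, 14).
Next 3B:
Repeated addition: build up to 3B.
2B: tangent at (8, 8): λ = (3·8² + 14)/(2·8) ≡ 2/16. 16⁻¹ ≡ 16 (mod 17), so λ ≡ 2·16 ≡ 15.
  x = λ² - 8 - 8 = 225 - 16 ≡ 5; y = λ·(8 - 5) - 8 ≡ 3. → (5, 3)
3B: (5, 3) + (8, 8). λ = (8 - 3)/(8 - 5) ≡ 5/3 mod 17. 3⁻¹ ≡ 6 (mod 17), so λ ≡ 13.
  x = λ² - 5 - 8 = 169 - 13 ≡ 3; y = λ·(5 - 3) - 3 ≡ 6. → (3, 6)
3B = (3, 6).
Finally 4A + 3B:
(5, 14) + (3, 6). λ = (6 - 14)/(3 - 5) ≡ 9/15 mod 17. 15⁻¹ ≡ 8 (mod 17) since 15·8 = 120 ≡ 1, so λ ≡ 4.
  x = λ² - 5 - 3 = 16 - 8 ≡ 8; y = λ·(5 - 8) - 14 ≡ 8. → (8, 8)

(8, 8)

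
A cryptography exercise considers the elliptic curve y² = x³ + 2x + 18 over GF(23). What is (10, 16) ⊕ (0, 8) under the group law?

(10, 16) + (0, 8). λ = (8 - 16)/(0 - 10) ≡ 15/13 mod 23. 13⁻¹ ≡ 16 (mod 23), so λ ≡ 10.
  x = λ² - 10 - 0 = 100 - 10 ≡ 21; y = λ·(10 - 21) - 16 ≡ 12. → (21, 12)

(21, 12)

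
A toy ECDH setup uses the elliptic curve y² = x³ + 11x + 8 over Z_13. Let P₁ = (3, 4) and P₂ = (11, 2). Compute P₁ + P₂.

(8, 7)

(3, 4) + (11, 2). λ = (2 - 4)/(11 - 3) ≡ 11/8 mod 13. 8⁻¹ ≡ 5 (mod 13), so λ ≡ 3.
  x = λ² - 3 - 11 = 9 - 14 ≡ 8; y = λ·(3 - 8) - 4 ≡ 7. → (8, 7)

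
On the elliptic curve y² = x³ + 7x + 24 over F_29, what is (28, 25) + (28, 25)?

tangent at (28, 25): λ = (3·28² + 7)/(2·25) ≡ 10/21. 21⁻¹ ≡ 18 (mod 29), so λ ≡ 10·18 ≡ 6.
  x = λ² - 28 - 28 = 36 - 56 ≡ 9; y = λ·(28 - 9) - 25 ≡ 2. → (9, 2)

(9, 2)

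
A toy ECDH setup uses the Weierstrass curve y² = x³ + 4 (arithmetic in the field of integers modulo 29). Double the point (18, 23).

(0, 27)

tangent at (18, 23): λ = (3·18² + 0)/(2·23) ≡ 15/17. 17⁻¹ ≡ 12 (mod 29) since 17·12 = 204 ≡ 1, so λ ≡ 15·12 ≡ 6.
  x = λ² - 18 - 18 = 36 - 36 ≡ 0; y = λ·(18 - 0) - 23 ≡ 27. → (0, 27)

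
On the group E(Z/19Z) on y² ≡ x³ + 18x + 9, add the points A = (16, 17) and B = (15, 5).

(18, 16)

(16, 17) + (15, 5). λ = (5 - 17)/(15 - 16) ≡ 7/18 mod 19. 18⁻¹ ≡ 18 (mod 19), so λ ≡ 12.
  x = λ² - 16 - 15 = 144 - 31 ≡ 18; y = λ·(16 - 18) - 17 ≡ 16. → (18, 16)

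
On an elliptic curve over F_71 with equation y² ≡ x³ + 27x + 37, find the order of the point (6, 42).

2P: tangent at (6, 42): λ = (3·6² + 27)/(2·42) ≡ 64/13. 13⁻¹ ≡ 11 (mod 71) since 13·11 = 143 ≡ 1, so λ ≡ 64·11 ≡ 65.
  x = λ² - 6 - 6 = 4225 - 12 ≡ 24; y = λ·(6 - 24) - 42 ≡ 66. → (24, 66)
3P: (24, 66) + (6, 42). λ = (42 - 66)/(6 - 24) ≡ 47/53 mod 71. 53⁻¹ ≡ 67 (mod 71) since 53·67 = 3551 ≡ 1, so λ ≡ 25.
  x = λ² - 24 - 6 = 625 - 30 ≡ 27; y = λ·(24 - 27) - 66 ≡ 1. → (27, 1)
4P: (27, 1) + (6, 42). λ = (42 - 1)/(6 - 27) ≡ 41/50 mod 71. 50⁻¹ ≡ 27 (mod 71) since 50·27 = 1350 ≡ 1, so λ ≡ 42.
  x = λ² - 27 - 6 = 1764 - 33 ≡ 27; y = λ·(27 - 27) - 1 ≡ 70. → (27, 70)
5P: (27, 70) + (6, 42). λ = (42 - 70)/(6 - 27) ≡ 43/50 mod 71. 50⁻¹ ≡ 27 (mod 71), so λ ≡ 25.
  x = λ² - 27 - 6 = 625 - 33 ≡ 24; y = λ·(27 - 24) - 70 ≡ 5. → (24, 5)
6P: (24, 5) + (6, 42). λ = (42 - 5)/(6 - 24) ≡ 37/53 mod 71. 53⁻¹ ≡ 67 (mod 71), so λ ≡ 65.
  x = λ² - 24 - 6 = 4225 - 30 ≡ 6; y = λ·(24 - 6) - 5 ≡ 29. → (6, 29)
7P: (6, 29) + (6, 42): same x and y₁ ≡ -y₂, so the sum is ∞.
7P = ∞, so the order is 7.

7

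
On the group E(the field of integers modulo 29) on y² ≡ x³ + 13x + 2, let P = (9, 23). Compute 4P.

(8, 3)

Repeated addition: build up to 4P.
2P: tangent at (9, 23): λ = (3·9² + 13)/(2·23) ≡ 24/17. 17⁻¹ ≡ 12 (mod 29), so λ ≡ 24·12 ≡ 27.
  x = λ² - 9 - 9 = 729 - 18 ≡ 15; y = λ·(9 - 15) - 23 ≡ 18. → (15, 18)
3P: (15, 18) + (9, 23). λ = (23 - 18)/(9 - 15) ≡ 5/23 mod 29. 23⁻¹ ≡ 24 (mod 29), so λ ≡ 4.
  x = λ² - 15 - 9 = 16 - 24 ≡ 21; y = λ·(15 - 21) - 18 ≡ 16. → (21, 16)
4P: (21, 16) + (9, 23). λ = (23 - 16)/(9 - 21) ≡ 7/17 mod 29. 17⁻¹ ≡ 12 (mod 29) since 17·12 = 204 ≡ 1, so λ ≡ 26.
  x = λ² - 21 - 9 = 676 - 30 ≡ 8; y = λ·(21 - 8) - 16 ≡ 3. → (8, 3)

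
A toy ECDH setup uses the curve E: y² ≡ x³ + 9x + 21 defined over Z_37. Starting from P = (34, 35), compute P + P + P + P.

(2, 26)

Repeated addition: build up to 4P.
2P: tangent at (34, 35): λ = (3·34² + 9)/(2·35) ≡ 36/33. 33⁻¹ ≡ 9 (mod 37), so λ ≡ 36·9 ≡ 28.
  x = λ² - 34 - 34 = 784 - 68 ≡ 13; y = λ·(34 - 13) - 35 ≡ 35. → (13, 35)
3P: (13, 35) + (34, 35). λ = (35 - 35)/(34 - 13) ≡ 0/21 mod 37. 21⁻¹ ≡ 30 (mod 37), so λ ≡ 0.
  x = λ² - 13 - 34 = 0 - 47 ≡ 27; y = λ·(13 - 27) - 35 ≡ 2. → (27, 2)
4P: (27, 2) + (34, 35). λ = (35 - 2)/(34 - 27) ≡ 33/7 mod 37. 7⁻¹ ≡ 16 (mod 37), so λ ≡ 10.
  x = λ² - 27 - 34 = 100 - 61 ≡ 2; y = λ·(27 - 2) - 2 ≡ 26. → (2, 26)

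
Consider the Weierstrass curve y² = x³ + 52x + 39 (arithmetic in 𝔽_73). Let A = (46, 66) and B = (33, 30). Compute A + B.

(44, 35)

(46, 66) + (33, 30). λ = (30 - 66)/(33 - 46) ≡ 37/60 mod 73. 60⁻¹ ≡ 28 (mod 73) since 60·28 = 1680 ≡ 1, so λ ≡ 14.
  x = λ² - 46 - 33 = 196 - 79 ≡ 44; y = λ·(46 - 44) - 66 ≡ 35. → (44, 35)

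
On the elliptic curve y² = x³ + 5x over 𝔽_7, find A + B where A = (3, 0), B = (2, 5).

(3, 0) + (2, 5). λ = (5 - 0)/(2 - 3) ≡ 5/6 mod 7. 6⁻¹ ≡ 6 (mod 7) since 6·6 = 36 ≡ 1, so λ ≡ 2.
  x = λ² - 3 - 2 = 4 - 5 ≡ 6; y = λ·(3 - 6) - 0 ≡ 1. → (6, 1)

(6, 1)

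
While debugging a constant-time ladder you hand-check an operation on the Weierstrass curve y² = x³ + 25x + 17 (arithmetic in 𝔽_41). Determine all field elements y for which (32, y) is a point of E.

x³ + 25x + 17 = 33585 ≡ 6 (mod 41).
6 is a non-residue mod 41; no y exists.

none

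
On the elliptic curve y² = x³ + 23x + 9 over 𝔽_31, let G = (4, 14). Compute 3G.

Repeated addition: build up to 3G.
2G: tangent at (4, 14): λ = (3·4² + 23)/(2·14) ≡ 9/28. 28⁻¹ ≡ 10 (mod 31), so λ ≡ 9·10 ≡ 28.
  x = λ² - 4 - 4 = 784 - 8 ≡ 1; y = λ·(4 - 1) - 14 ≡ 8. → (1, 8)
3G: (1, 8) + (4, 14). λ = (14 - 8)/(4 - 1) ≡ 6/3 mod 31. 3⁻¹ ≡ 21 (mod 31), so λ ≡ 2.
  x = λ² - 1 - 4 = 4 - 5 ≡ 30; y = λ·(1 - 30) - 8 ≡ 27. → (30, 27)

(30, 27)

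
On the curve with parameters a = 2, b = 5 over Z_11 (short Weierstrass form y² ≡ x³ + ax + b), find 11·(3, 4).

Write P = (3, 4).
Repeated addition: build up to 11P.
2P: tangent at (3, 4): λ = (3·3² + 2)/(2·4) ≡ 7/8. 8⁻¹ ≡ 7 (mod 11), so λ ≡ 7·7 ≡ 5.
  x = λ² - 3 - 3 = 25 - 6 ≡ 8; y = λ·(3 - 8) - 4 ≡ 4. → (8, 4)
3P: (8, 4) + (3, 4). λ = (4 - 4)/(3 - 8) ≡ 0/6 mod 11. 6⁻¹ ≡ 2 (mod 11) since 6·2 = 12 ≡ 1, so λ ≡ 0.
  x = λ² - 8 - 3 = 0 - 11 ≡ 0; y = λ·(8 - 0) - 4 ≡ 7. → (0, 7)
4P: (0, 7) + (3, 4). λ = (4 - 7)/(3 - 0) ≡ 8/3 mod 11. 3⁻¹ ≡ 4 (mod 11), so λ ≡ 10.
  x = λ² - 0 - 3 = 100 - 3 ≡ 9; y = λ·(0 - 9) - 7 ≡ 2. → (9, 2)
5P: (9, 2) + (3, 4). λ = (4 - 2)/(3 - 9) ≡ 2/5 mod 11. 5⁻¹ ≡ 9 (mod 11), so λ ≡ 7.
  x = λ² - 9 - 3 = 49 - 12 ≡ 4; y = λ·(9 - 4) - 2 ≡ 0. → (4, 0)
6P: (4, 0) + (3, 4). λ = (4 - 0)/(3 - 4) ≡ 4/10 mod 11. 10⁻¹ ≡ 10 (mod 11) since 10·10 = 100 ≡ 1, so λ ≡ 7.
  x = λ² - 4 - 3 = 49 - 7 ≡ 9; y = λ·(4 - 9) - 0 ≡ 9. → (9, 9)
7P: (9, 9) + (3, 4). λ = (4 - 9)/(3 - 9) ≡ 6/5 mod 11. 5⁻¹ ≡ 9 (mod 11), so λ ≡ 10.
  x = λ² - 9 - 3 = 100 - 12 ≡ 0; y = λ·(9 - 0) - 9 ≡ 4. → (0, 4)
8P: (0, 4) + (3, 4). λ = (4 - 4)/(3 - 0) ≡ 0/3 mod 11. 3⁻¹ ≡ 4 (mod 11) since 3·4 = 12 ≡ 1, so λ ≡ 0.
  x = λ² - 0 - 3 = 0 - 3 ≡ 8; y = λ·(0 - 8) - 4 ≡ 7. → (8, 7)
9P: (8, 7) + (3, 4). λ = (4 - 7)/(3 - 8) ≡ 8/6 mod 11. 6⁻¹ ≡ 2 (mod 11) since 6·2 = 12 ≡ 1, so λ ≡ 5.
  x = λ² - 8 - 3 = 25 - 11 ≡ 3; y = λ·(8 - 3) - 7 ≡ 7. → (3, 7)
10P: (3, 7) + (3, 4): same x and y₁ ≡ -y₂, so the sum is O.
11P: O + (3, 4) = (3, 4) (identity).

(3, 4)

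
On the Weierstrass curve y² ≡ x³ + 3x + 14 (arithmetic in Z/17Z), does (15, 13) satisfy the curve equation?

y² = 13² ≡ 16; x³ + 3x + 14 = 3434 ≡ 0 (mod 17). 16 ≠ 0.

no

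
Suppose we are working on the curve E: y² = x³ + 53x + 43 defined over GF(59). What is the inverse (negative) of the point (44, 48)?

(44, 11)

-(44, 48) = (44, -48 mod 59) = (44, 11).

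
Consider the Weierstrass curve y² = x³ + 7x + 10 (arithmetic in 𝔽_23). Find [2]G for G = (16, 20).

tangent at (16, 20): λ = (3·16² + 7)/(2·20) ≡ 16/17. 17⁻¹ ≡ 19 (mod 23), so λ ≡ 16·19 ≡ 5.
  x = λ² - 16 - 16 = 25 - 32 ≡ 16; y = λ·(16 - 16) - 20 ≡ 3. → (16, 3)

(16, 3)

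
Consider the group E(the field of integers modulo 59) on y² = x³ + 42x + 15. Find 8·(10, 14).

Write Q = (10, 14).
Repeated addition: build up to 8Q.
2Q: tangent at (10, 14): λ = (3·10² + 42)/(2·14) ≡ 47/28. 28⁻¹ ≡ 19 (mod 59), so λ ≡ 47·19 ≡ 8.
  x = λ² - 10 - 10 = 64 - 20 ≡ 44; y = λ·(10 - 44) - 14 ≡ 9. → (44, 9)
3Q: (44, 9) + (10, 14). λ = (14 - 9)/(10 - 44) ≡ 5/25 mod 59. 25⁻¹ ≡ 26 (mod 59), so λ ≡ 12.
  x = λ² - 44 - 10 = 144 - 54 ≡ 31; y = λ·(44 - 31) - 9 ≡ 29. → (31, 29)
4Q: (31, 29) + (10, 14). λ = (14 - 29)/(10 - 31) ≡ 44/38 mod 59. 38⁻¹ ≡ 14 (mod 59), so λ ≡ 26.
  x = λ² - 31 - 10 = 676 - 41 ≡ 45; y = λ·(31 - 45) - 29 ≡ 20. → (45, 20)
5Q: (45, 20) + (10, 14). λ = (14 - 20)/(10 - 45) ≡ 53/24 mod 59. 24⁻¹ ≡ 32 (mod 59) since 24·32 = 768 ≡ 1, so λ ≡ 44.
  x = λ² - 45 - 10 = 1936 - 55 ≡ 52; y = λ·(45 - 52) - 20 ≡ 26. → (52, 26)
6Q: (52, 26) + (10, 14). λ = (14 - 26)/(10 - 52) ≡ 47/17 mod 59. 17⁻¹ ≡ 7 (mod 59), so λ ≡ 34.
  x = λ² - 52 - 10 = 1156 - 62 ≡ 32; y = λ·(52 - 32) - 26 ≡ 5. → (32, 5)
7Q: (32, 5) + (10, 14). λ = (14 - 5)/(10 - 32) ≡ 9/37 mod 59. 37⁻¹ ≡ 8 (mod 59), so λ ≡ 13.
  x = λ² - 32 - 10 = 169 - 42 ≡ 9; y = λ·(32 - 9) - 5 ≡ 58. → (9, 58)
8Q: (9, 58) + (10, 14). λ = (14 - 58)/(10 - 9) ≡ 15/1 mod 59. 1⁻¹ ≡ 1 (mod 59) since 1·1 = 1 ≡ 1, so λ ≡ 15.
  x = λ² - 9 - 10 = 225 - 19 ≡ 29; y = λ·(9 - 29) - 58 ≡ 55. → (29, 55)

(29, 55)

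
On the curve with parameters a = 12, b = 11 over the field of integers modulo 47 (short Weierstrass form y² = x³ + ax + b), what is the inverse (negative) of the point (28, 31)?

-(28, 31) = (28, -31 mod 47) = (28, 16).

(28, 16)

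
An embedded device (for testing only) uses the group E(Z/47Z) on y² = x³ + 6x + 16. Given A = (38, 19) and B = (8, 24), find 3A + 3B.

First 3A:
Repeated addition: build up to 3A.
2A: tangent at (38, 19): λ = (3·38² + 6)/(2·19) ≡ 14/38. 38⁻¹ ≡ 26 (mod 47) since 38·26 = 988 ≡ 1, so λ ≡ 14·26 ≡ 35.
  x = λ² - 38 - 38 = 1225 - 76 ≡ 21; y = λ·(38 - 21) - 19 ≡ 12. → (21, 12)
3A: (21, 12) + (38, 19). λ = (19 - 12)/(38 - 21) ≡ 7/17 mod 47. 17⁻¹ ≡ 36 (mod 47) since 17·36 = 612 ≡ 1, so λ ≡ 17.
  x = λ² - 21 - 38 = 289 - 59 ≡ 42; y = λ·(21 - 42) - 12 ≡ 7. → (42, 7)
3A = (42, 7).
Next 3B:
Repeated addition: build up to 3B.
2B: tangent at (8, 24): λ = (3·8² + 6)/(2·24) ≡ 10/1. 1⁻¹ ≡ 1 (mod 47), so λ ≡ 10·1 ≡ 10.
  x = λ² - 8 - 8 = 100 - 16 ≡ 37; y = λ·(8 - 37) - 24 ≡ 15. → (37, 15)
3B: (37, 15) + (8, 24). λ = (24 - 15)/(8 - 37) ≡ 9/18 mod 47. 18⁻¹ ≡ 34 (mod 47) since 18·34 = 612 ≡ 1, so λ ≡ 24.
  x = λ² - 37 - 8 = 576 - 45 ≡ 14; y = λ·(37 - 14) - 15 ≡ 20. → (14, 20)
3B = (14, 20).
Finally 3A + 3B:
(42, 7) + (14, 20). λ = (20 - 7)/(14 - 42) ≡ 13/19 mod 47. 19⁻¹ ≡ 5 (mod 47), so λ ≡ 18.
  x = λ² - 42 - 14 = 324 - 56 ≡ 33; y = λ·(42 - 33) - 7 ≡ 14. → (33, 14)

(33, 14)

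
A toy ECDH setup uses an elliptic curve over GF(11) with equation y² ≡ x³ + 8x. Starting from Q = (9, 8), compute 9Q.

O

Repeated addition: build up to 9Q.
2Q: tangent at (9, 8): λ = (3·9² + 8)/(2·8) ≡ 9/5. 5⁻¹ ≡ 9 (mod 11), so λ ≡ 9·9 ≡ 4.
  x = λ² - 9 - 9 = 16 - 18 ≡ 9; y = λ·(9 - 9) - 8 ≡ 3. → (9, 3)
3Q: (9, 3) + (9, 8): same x and y₁ ≡ -y₂, so the sum is 𝒪.
4Q: 𝒪 + (9, 8) = (9, 8) (identity).
5Q: tangent at (9, 8): λ = (3·9² + 8)/(2·8) ≡ 9/5. 5⁻¹ ≡ 9 (mod 11) since 5·9 = 45 ≡ 1, so λ ≡ 9·9 ≡ 4.
  x = λ² - 9 - 9 = 16 - 18 ≡ 9; y = λ·(9 - 9) - 8 ≡ 3. → (9, 3)
6Q: (9, 3) + (9, 8): same x and y₁ ≡ -y₂, so the sum is 𝒪.
7Q: 𝒪 + (9, 8) = (9, 8) (identity).
8Q: tangent at (9, 8): λ = (3·9² + 8)/(2·8) ≡ 9/5. 5⁻¹ ≡ 9 (mod 11), so λ ≡ 9·9 ≡ 4.
  x = λ² - 9 - 9 = 16 - 18 ≡ 9; y = λ·(9 - 9) - 8 ≡ 3. → (9, 3)
9Q: (9, 3) + (9, 8): same x and y₁ ≡ -y₂, so the sum is 𝒪.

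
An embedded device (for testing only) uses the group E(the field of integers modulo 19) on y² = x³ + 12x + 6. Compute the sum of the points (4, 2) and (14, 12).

(2, 0)

(4, 2) + (14, 12). λ = (12 - 2)/(14 - 4) ≡ 10/10 mod 19. 10⁻¹ ≡ 2 (mod 19), so λ ≡ 1.
  x = λ² - 4 - 14 = 1 - 18 ≡ 2; y = λ·(4 - 2) - 2 ≡ 0. → (2, 0)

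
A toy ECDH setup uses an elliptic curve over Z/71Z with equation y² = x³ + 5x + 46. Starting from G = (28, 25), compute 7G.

(70, 18)

Double-and-add on 7 = (111)₂. Start with G = (28, 25) for the leading 1-bit.
double: tangent at (28, 25): λ = (3·28² + 5)/(2·25) ≡ 14/50. 50⁻¹ ≡ 27 (mod 71) since 50·27 = 1350 ≡ 1, so λ ≡ 14·27 ≡ 23.
  x = λ² - 28 - 28 = 529 - 56 ≡ 47; y = λ·(28 - 47) - 25 ≡ 35. → (47, 35)
add G: (47, 35) + (28, 25). λ = (25 - 35)/(28 - 47) ≡ 61/52 mod 71. 52⁻¹ ≡ 56 (mod 71), so λ ≡ 8.
  x = λ² - 47 - 28 = 64 - 75 ≡ 60; y = λ·(47 - 60) - 35 ≡ 3. → (60, 3)
double: tangent at (60, 3): λ = (3·60² + 5)/(2·3) ≡ 13/6. 6⁻¹ ≡ 12 (mod 71), so λ ≡ 13·12 ≡ 14.
  x = λ² - 60 - 60 = 196 - 120 ≡ 5; y = λ·(60 - 5) - 3 ≡ 57. → (5, 57)
add G: (5, 57) + (28, 25). λ = (25 - 57)/(28 - 5) ≡ 39/23 mod 71. 23⁻¹ ≡ 34 (mod 71), so λ ≡ 48.
  x = λ² - 5 - 28 = 2304 - 33 ≡ 70; y = λ·(5 - 70) - 57 ≡ 18. → (70, 18)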